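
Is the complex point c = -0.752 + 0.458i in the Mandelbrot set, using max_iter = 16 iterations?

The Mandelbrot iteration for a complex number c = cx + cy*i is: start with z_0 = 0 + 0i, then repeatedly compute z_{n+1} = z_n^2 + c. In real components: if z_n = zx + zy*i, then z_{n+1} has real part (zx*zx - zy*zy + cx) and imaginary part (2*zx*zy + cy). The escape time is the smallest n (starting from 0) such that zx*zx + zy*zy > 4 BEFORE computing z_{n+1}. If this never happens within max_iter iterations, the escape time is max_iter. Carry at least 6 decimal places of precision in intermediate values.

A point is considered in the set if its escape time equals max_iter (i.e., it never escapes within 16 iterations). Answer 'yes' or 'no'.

Answer: no

Derivation:
z_0 = 0 + 0i, c = -0.7520 + 0.4580i
Iter 1: z = -0.7520 + 0.4580i, |z|^2 = 0.7753
Iter 2: z = -0.3963 + -0.2308i, |z|^2 = 0.2103
Iter 3: z = -0.6483 + 0.6409i, |z|^2 = 0.8310
Iter 4: z = -0.7426 + -0.3730i, |z|^2 = 0.6905
Iter 5: z = -0.3397 + 1.0119i, |z|^2 = 1.1394
Iter 6: z = -1.6606 + -0.2296i, |z|^2 = 2.8103
Iter 7: z = 1.9529 + 1.2204i, |z|^2 = 5.3033
Escaped at iteration 7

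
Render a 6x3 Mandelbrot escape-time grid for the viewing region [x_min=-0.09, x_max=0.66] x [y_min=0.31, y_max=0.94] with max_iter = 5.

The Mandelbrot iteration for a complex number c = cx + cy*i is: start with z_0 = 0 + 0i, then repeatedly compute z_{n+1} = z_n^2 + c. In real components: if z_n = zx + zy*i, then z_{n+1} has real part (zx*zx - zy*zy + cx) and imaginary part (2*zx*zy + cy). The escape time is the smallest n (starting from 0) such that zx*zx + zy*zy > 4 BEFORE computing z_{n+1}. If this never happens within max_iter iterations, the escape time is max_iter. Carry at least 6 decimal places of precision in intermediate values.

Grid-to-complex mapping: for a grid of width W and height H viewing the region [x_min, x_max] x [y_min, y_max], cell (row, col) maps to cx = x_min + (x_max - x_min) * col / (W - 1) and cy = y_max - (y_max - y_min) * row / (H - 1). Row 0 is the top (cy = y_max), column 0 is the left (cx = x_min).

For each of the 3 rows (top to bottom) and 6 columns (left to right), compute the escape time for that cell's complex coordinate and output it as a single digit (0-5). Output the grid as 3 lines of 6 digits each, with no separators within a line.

(row=0, col=0): c = -0.0900 + 0.9400i → escape time 5
(row=0, col=1): c = 0.0600 + 0.9400i → escape time 5
(row=0, col=2): c = 0.2100 + 0.9400i → escape time 4
(row=0, col=3): c = 0.3600 + 0.9400i → escape time 3
(row=0, col=4): c = 0.5100 + 0.9400i → escape time 3
(row=0, col=5): c = 0.6600 + 0.9400i → escape time 2
(row=1, col=0): c = -0.0900 + 0.6250i → escape time 5
(row=1, col=1): c = 0.0600 + 0.6250i → escape time 5
(row=1, col=2): c = 0.2100 + 0.6250i → escape time 5
(row=1, col=3): c = 0.3600 + 0.6250i → escape time 5
(row=1, col=4): c = 0.5100 + 0.6250i → escape time 4
(row=1, col=5): c = 0.6600 + 0.6250i → escape time 3
(row=2, col=0): c = -0.0900 + 0.3100i → escape time 5
(row=2, col=1): c = 0.0600 + 0.3100i → escape time 5
(row=2, col=2): c = 0.2100 + 0.3100i → escape time 5
(row=2, col=3): c = 0.3600 + 0.3100i → escape time 5
(row=2, col=4): c = 0.5100 + 0.3100i → escape time 5
(row=2, col=5): c = 0.6600 + 0.3100i → escape time 3

Answer: 554332
555543
555553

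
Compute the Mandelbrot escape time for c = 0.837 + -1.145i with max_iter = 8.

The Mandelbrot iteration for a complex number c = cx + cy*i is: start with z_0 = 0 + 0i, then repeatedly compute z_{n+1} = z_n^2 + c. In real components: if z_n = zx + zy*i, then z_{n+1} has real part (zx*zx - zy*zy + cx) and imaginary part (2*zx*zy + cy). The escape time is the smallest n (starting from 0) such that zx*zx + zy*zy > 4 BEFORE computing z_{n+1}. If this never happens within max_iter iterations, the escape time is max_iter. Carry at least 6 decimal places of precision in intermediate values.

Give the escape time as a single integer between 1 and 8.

z_0 = 0 + 0i, c = 0.8370 + -1.1450i
Iter 1: z = 0.8370 + -1.1450i, |z|^2 = 2.0116
Iter 2: z = 0.2265 + -3.0617i, |z|^2 = 9.4255
Escaped at iteration 2

Answer: 2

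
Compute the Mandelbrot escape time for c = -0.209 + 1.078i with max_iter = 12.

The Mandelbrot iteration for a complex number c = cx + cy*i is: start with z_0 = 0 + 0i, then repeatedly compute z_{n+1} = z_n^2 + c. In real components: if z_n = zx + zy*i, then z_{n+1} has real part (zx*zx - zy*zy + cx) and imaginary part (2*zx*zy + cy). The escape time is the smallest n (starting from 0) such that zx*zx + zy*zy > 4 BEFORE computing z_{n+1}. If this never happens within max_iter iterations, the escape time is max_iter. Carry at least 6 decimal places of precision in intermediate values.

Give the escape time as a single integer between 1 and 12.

Answer: 7

Derivation:
z_0 = 0 + 0i, c = -0.2090 + 1.0780i
Iter 1: z = -0.2090 + 1.0780i, |z|^2 = 1.2058
Iter 2: z = -1.3274 + 0.6274i, |z|^2 = 2.1556
Iter 3: z = 1.1594 + -0.5876i, |z|^2 = 1.6894
Iter 4: z = 0.7899 + -0.2845i, |z|^2 = 0.7048
Iter 5: z = 0.3339 + 0.6285i, |z|^2 = 0.5065
Iter 6: z = -0.4925 + 1.4977i, |z|^2 = 2.4858
Iter 7: z = -2.2096 + -0.3974i, |z|^2 = 5.0405
Escaped at iteration 7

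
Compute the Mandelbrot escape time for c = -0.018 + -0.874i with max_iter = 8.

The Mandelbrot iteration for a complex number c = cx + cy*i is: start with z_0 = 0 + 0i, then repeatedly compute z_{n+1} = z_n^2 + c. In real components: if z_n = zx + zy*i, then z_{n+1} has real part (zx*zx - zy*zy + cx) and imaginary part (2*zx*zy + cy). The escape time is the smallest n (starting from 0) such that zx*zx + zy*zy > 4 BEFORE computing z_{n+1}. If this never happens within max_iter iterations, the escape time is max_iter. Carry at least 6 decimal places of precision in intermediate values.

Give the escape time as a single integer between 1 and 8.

Answer: 8

Derivation:
z_0 = 0 + 0i, c = -0.0180 + -0.8740i
Iter 1: z = -0.0180 + -0.8740i, |z|^2 = 0.7642
Iter 2: z = -0.7816 + -0.8425i, |z|^2 = 1.3207
Iter 3: z = -0.1170 + 0.4430i, |z|^2 = 0.2099
Iter 4: z = -0.2005 + -0.9777i, |z|^2 = 0.9961
Iter 5: z = -0.9337 + -0.4819i, |z|^2 = 1.1040
Iter 6: z = 0.6215 + 0.0259i, |z|^2 = 0.3870
Iter 7: z = 0.3676 + -0.8418i, |z|^2 = 0.8438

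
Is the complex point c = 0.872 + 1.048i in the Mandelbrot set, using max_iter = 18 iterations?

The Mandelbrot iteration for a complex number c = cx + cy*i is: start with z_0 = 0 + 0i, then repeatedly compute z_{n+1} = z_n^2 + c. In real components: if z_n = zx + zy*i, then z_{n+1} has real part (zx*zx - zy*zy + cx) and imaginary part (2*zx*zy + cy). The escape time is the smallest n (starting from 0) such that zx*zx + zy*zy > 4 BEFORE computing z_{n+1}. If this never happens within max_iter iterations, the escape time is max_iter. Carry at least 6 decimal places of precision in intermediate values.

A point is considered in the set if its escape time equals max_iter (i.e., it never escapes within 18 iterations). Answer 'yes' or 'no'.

Answer: no

Derivation:
z_0 = 0 + 0i, c = 0.8720 + 1.0480i
Iter 1: z = 0.8720 + 1.0480i, |z|^2 = 1.8587
Iter 2: z = 0.5341 + 2.8757i, |z|^2 = 8.5550
Escaped at iteration 2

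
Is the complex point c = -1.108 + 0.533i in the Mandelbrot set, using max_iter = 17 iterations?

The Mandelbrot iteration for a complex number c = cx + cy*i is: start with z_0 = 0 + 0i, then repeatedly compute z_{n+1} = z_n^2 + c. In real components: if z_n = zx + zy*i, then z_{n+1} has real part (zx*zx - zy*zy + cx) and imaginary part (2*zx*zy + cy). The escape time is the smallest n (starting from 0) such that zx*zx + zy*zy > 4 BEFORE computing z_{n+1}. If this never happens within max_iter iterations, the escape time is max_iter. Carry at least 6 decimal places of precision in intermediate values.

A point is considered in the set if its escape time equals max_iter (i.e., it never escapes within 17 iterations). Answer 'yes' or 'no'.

z_0 = 0 + 0i, c = -1.1080 + 0.5330i
Iter 1: z = -1.1080 + 0.5330i, |z|^2 = 1.5118
Iter 2: z = -0.1644 + -0.6481i, |z|^2 = 0.4471
Iter 3: z = -1.5010 + 0.7461i, |z|^2 = 2.8098
Iter 4: z = 0.5884 + -1.7070i, |z|^2 = 3.2599
Iter 5: z = -3.6755 + -1.4757i, |z|^2 = 15.6869
Escaped at iteration 5

Answer: no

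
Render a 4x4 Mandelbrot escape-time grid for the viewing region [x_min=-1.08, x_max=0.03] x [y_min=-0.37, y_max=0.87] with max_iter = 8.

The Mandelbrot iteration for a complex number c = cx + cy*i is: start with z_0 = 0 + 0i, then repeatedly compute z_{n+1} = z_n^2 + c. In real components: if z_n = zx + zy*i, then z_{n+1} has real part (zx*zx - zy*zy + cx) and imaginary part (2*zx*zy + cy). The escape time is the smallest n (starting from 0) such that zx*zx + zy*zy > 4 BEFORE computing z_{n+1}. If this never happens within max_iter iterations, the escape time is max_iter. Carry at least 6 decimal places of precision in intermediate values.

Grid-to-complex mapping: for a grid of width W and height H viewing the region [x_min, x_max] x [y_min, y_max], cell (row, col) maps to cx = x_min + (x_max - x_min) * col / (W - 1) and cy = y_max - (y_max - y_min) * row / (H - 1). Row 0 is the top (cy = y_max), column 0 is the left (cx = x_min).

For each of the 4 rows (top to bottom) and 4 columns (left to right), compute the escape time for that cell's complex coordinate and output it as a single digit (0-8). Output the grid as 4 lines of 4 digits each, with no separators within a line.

(row=0, col=0): c = -1.0800 + 0.8700i → escape time 3
(row=0, col=1): c = -0.7100 + 0.8700i → escape time 4
(row=0, col=2): c = -0.3400 + 0.8700i → escape time 6
(row=0, col=3): c = 0.0300 + 0.8700i → escape time 8
(row=1, col=0): c = -1.0800 + 0.4567i → escape time 5
(row=1, col=1): c = -0.7100 + 0.4567i → escape time 8
(row=1, col=2): c = -0.3400 + 0.4567i → escape time 8
(row=1, col=3): c = 0.0300 + 0.4567i → escape time 8
(row=2, col=0): c = -1.0800 + 0.0433i → escape time 8
(row=2, col=1): c = -0.7100 + 0.0433i → escape time 8
(row=2, col=2): c = -0.3400 + 0.0433i → escape time 8
(row=2, col=3): c = 0.0300 + 0.0433i → escape time 8
(row=3, col=0): c = -1.0800 + -0.3700i → escape time 8
(row=3, col=1): c = -0.7100 + -0.3700i → escape time 8
(row=3, col=2): c = -0.3400 + -0.3700i → escape time 8
(row=3, col=3): c = 0.0300 + -0.3700i → escape time 8

Answer: 3468
5888
8888
8888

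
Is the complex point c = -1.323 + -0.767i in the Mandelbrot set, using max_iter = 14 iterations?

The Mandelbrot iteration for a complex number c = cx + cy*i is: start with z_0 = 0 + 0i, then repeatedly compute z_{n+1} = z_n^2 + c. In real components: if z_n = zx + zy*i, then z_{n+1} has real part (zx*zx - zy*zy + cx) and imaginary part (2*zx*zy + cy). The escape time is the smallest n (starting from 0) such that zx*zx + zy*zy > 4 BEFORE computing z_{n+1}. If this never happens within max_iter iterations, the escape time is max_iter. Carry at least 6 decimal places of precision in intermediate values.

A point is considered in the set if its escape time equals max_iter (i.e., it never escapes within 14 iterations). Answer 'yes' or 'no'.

Answer: no

Derivation:
z_0 = 0 + 0i, c = -1.3230 + -0.7670i
Iter 1: z = -1.3230 + -0.7670i, |z|^2 = 2.3386
Iter 2: z = -0.1610 + 1.2625i, |z|^2 = 1.6198
Iter 3: z = -2.8910 + -1.1734i, |z|^2 = 9.7345
Escaped at iteration 3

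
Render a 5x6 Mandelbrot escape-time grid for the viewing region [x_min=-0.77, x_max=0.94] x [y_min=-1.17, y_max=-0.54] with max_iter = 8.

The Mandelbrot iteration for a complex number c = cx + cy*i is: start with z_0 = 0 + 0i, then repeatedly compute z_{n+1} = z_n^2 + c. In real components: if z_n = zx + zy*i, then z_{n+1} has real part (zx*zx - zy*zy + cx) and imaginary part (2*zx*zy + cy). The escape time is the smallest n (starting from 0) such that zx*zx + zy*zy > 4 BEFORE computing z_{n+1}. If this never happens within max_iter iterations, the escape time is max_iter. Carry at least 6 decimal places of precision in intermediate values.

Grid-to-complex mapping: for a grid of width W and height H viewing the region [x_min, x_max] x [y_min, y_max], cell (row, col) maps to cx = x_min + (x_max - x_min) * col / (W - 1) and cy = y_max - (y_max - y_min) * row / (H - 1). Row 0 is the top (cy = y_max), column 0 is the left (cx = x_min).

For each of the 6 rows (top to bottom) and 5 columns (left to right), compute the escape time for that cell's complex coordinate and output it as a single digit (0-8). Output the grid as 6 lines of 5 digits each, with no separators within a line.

(row=0, col=0): c = -0.7700 + -0.5400i → escape time 6
(row=0, col=1): c = -0.3425 + -0.5400i → escape time 8
(row=0, col=2): c = 0.0850 + -0.5400i → escape time 8
(row=0, col=3): c = 0.5125 + -0.5400i → escape time 4
(row=0, col=4): c = 0.9400 + -0.5400i → escape time 2
(row=1, col=0): c = -0.7700 + -0.6660i → escape time 5
(row=1, col=1): c = -0.3425 + -0.6660i → escape time 8
(row=1, col=2): c = 0.0850 + -0.6660i → escape time 8
(row=1, col=3): c = 0.5125 + -0.6660i → escape time 4
(row=1, col=4): c = 0.9400 + -0.6660i → escape time 2
(row=2, col=0): c = -0.7700 + -0.7920i → escape time 4
(row=2, col=1): c = -0.3425 + -0.7920i → escape time 7
(row=2, col=2): c = 0.0850 + -0.7920i → escape time 7
(row=2, col=3): c = 0.5125 + -0.7920i → escape time 3
(row=2, col=4): c = 0.9400 + -0.7920i → escape time 2
(row=3, col=0): c = -0.7700 + -0.9180i → escape time 4
(row=3, col=1): c = -0.3425 + -0.9180i → escape time 5
(row=3, col=2): c = 0.0850 + -0.9180i → escape time 5
(row=3, col=3): c = 0.5125 + -0.9180i → escape time 3
(row=3, col=4): c = 0.9400 + -0.9180i → escape time 2
(row=4, col=0): c = -0.7700 + -1.0440i → escape time 3
(row=4, col=1): c = -0.3425 + -1.0440i → escape time 5
(row=4, col=2): c = 0.0850 + -1.0440i → escape time 4
(row=4, col=3): c = 0.5125 + -1.0440i → escape time 2
(row=4, col=4): c = 0.9400 + -1.0440i → escape time 2
(row=5, col=0): c = -0.7700 + -1.1700i → escape time 3
(row=5, col=1): c = -0.3425 + -1.1700i → escape time 3
(row=5, col=2): c = 0.0850 + -1.1700i → escape time 3
(row=5, col=3): c = 0.5125 + -1.1700i → escape time 2
(row=5, col=4): c = 0.9400 + -1.1700i → escape time 2

Answer: 68842
58842
47732
45532
35422
33322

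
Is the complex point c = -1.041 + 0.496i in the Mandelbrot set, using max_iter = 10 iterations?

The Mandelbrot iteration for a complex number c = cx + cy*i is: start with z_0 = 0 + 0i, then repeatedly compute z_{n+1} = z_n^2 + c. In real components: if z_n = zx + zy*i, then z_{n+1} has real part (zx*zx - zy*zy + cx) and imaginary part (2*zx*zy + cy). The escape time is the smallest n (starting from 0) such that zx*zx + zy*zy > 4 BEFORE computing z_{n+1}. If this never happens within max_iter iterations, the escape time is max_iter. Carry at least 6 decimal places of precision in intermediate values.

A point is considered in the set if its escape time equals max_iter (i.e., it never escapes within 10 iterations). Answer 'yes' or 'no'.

Answer: no

Derivation:
z_0 = 0 + 0i, c = -1.0410 + 0.4960i
Iter 1: z = -1.0410 + 0.4960i, |z|^2 = 1.3297
Iter 2: z = -0.2033 + -0.5367i, |z|^2 = 0.3294
Iter 3: z = -1.2877 + 0.7142i, |z|^2 = 2.1682
Iter 4: z = 0.1069 + -1.3434i, |z|^2 = 1.8163
Iter 5: z = -2.8344 + 0.2086i, |z|^2 = 8.0772
Escaped at iteration 5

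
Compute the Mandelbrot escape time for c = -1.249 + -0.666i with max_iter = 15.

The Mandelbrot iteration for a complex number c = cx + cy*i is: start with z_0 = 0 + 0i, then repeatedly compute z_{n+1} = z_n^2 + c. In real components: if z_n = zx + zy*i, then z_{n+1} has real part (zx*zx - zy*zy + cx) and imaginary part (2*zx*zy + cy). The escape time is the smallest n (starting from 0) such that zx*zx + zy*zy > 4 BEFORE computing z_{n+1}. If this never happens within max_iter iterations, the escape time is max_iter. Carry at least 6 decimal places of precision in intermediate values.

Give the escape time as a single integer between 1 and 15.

Answer: 3

Derivation:
z_0 = 0 + 0i, c = -1.2490 + -0.6660i
Iter 1: z = -1.2490 + -0.6660i, |z|^2 = 2.0036
Iter 2: z = -0.1326 + 0.9977i, |z|^2 = 1.0129
Iter 3: z = -2.2268 + -0.9305i, |z|^2 = 5.8243
Escaped at iteration 3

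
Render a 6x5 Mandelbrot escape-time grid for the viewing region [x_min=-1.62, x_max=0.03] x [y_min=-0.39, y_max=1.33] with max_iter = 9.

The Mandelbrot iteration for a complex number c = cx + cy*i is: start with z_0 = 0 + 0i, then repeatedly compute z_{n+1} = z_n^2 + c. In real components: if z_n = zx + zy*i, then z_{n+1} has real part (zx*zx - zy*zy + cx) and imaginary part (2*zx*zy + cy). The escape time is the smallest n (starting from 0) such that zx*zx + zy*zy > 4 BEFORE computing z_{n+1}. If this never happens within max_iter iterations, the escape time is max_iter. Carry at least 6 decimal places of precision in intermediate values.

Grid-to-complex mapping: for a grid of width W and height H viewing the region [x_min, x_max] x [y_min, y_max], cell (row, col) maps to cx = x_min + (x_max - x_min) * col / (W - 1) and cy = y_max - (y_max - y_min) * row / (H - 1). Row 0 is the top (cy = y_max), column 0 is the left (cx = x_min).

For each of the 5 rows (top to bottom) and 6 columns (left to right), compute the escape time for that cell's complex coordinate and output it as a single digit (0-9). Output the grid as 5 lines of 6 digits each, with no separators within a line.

(row=0, col=0): c = -1.6200 + 1.3300i → escape time 1
(row=0, col=1): c = -1.2900 + 1.3300i → escape time 2
(row=0, col=2): c = -0.9600 + 1.3300i → escape time 2
(row=0, col=3): c = -0.6300 + 1.3300i → escape time 2
(row=0, col=4): c = -0.3000 + 1.3300i → escape time 2
(row=0, col=5): c = 0.0300 + 1.3300i → escape time 2
(row=1, col=0): c = -1.6200 + 0.9000i → escape time 2
(row=1, col=1): c = -1.2900 + 0.9000i → escape time 3
(row=1, col=2): c = -0.9600 + 0.9000i → escape time 3
(row=1, col=3): c = -0.6300 + 0.9000i → escape time 4
(row=1, col=4): c = -0.3000 + 0.9000i → escape time 6
(row=1, col=5): c = 0.0300 + 0.9000i → escape time 7
(row=2, col=0): c = -1.6200 + 0.4700i → escape time 3
(row=2, col=1): c = -1.2900 + 0.4700i → escape time 5
(row=2, col=2): c = -0.9600 + 0.4700i → escape time 5
(row=2, col=3): c = -0.6300 + 0.4700i → escape time 9
(row=2, col=4): c = -0.3000 + 0.4700i → escape time 9
(row=2, col=5): c = 0.0300 + 0.4700i → escape time 9
(row=3, col=0): c = -1.6200 + 0.0400i → escape time 8
(row=3, col=1): c = -1.2900 + 0.0400i → escape time 9
(row=3, col=2): c = -0.9600 + 0.0400i → escape time 9
(row=3, col=3): c = -0.6300 + 0.0400i → escape time 9
(row=3, col=4): c = -0.3000 + 0.0400i → escape time 9
(row=3, col=5): c = 0.0300 + 0.0400i → escape time 9
(row=4, col=0): c = -1.6200 + -0.3900i → escape time 4
(row=4, col=1): c = -1.2900 + -0.3900i → escape time 8
(row=4, col=2): c = -0.9600 + -0.3900i → escape time 7
(row=4, col=3): c = -0.6300 + -0.3900i → escape time 9
(row=4, col=4): c = -0.3000 + -0.3900i → escape time 9
(row=4, col=5): c = 0.0300 + -0.3900i → escape time 9

Answer: 122222
233467
355999
899999
487999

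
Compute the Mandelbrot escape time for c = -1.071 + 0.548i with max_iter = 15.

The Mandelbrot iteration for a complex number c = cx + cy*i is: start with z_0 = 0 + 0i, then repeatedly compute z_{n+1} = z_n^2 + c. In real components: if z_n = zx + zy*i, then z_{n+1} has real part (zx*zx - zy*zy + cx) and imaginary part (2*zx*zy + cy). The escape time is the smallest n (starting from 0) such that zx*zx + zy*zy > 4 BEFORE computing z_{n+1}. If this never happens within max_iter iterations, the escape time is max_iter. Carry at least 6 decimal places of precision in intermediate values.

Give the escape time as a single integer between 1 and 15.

Answer: 5

Derivation:
z_0 = 0 + 0i, c = -1.0710 + 0.5480i
Iter 1: z = -1.0710 + 0.5480i, |z|^2 = 1.4473
Iter 2: z = -0.2243 + -0.6258i, |z|^2 = 0.4419
Iter 3: z = -1.4124 + 0.8287i, |z|^2 = 2.6815
Iter 4: z = 0.2370 + -1.7928i, |z|^2 = 3.2704
Iter 5: z = -4.2290 + -0.3018i, |z|^2 = 17.9757
Escaped at iteration 5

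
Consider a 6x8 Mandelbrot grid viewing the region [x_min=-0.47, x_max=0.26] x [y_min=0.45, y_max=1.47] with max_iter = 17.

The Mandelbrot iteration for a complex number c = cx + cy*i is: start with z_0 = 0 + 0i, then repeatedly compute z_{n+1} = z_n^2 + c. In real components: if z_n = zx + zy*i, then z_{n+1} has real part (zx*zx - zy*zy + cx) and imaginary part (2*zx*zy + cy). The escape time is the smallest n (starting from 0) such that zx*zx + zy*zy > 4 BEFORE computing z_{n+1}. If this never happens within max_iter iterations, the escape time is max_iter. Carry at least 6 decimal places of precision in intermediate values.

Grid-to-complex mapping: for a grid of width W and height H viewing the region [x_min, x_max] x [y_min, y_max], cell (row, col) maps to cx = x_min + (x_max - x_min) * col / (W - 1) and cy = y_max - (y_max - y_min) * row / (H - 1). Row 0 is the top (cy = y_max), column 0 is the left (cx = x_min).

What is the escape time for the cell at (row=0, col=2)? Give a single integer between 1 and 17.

Answer: 2

Derivation:
z_0 = 0 + 0i, c = -0.1780 + 1.4700i
Iter 1: z = -0.1780 + 1.4700i, |z|^2 = 2.1926
Iter 2: z = -2.3072 + 0.9467i, |z|^2 = 6.2194
Escaped at iteration 2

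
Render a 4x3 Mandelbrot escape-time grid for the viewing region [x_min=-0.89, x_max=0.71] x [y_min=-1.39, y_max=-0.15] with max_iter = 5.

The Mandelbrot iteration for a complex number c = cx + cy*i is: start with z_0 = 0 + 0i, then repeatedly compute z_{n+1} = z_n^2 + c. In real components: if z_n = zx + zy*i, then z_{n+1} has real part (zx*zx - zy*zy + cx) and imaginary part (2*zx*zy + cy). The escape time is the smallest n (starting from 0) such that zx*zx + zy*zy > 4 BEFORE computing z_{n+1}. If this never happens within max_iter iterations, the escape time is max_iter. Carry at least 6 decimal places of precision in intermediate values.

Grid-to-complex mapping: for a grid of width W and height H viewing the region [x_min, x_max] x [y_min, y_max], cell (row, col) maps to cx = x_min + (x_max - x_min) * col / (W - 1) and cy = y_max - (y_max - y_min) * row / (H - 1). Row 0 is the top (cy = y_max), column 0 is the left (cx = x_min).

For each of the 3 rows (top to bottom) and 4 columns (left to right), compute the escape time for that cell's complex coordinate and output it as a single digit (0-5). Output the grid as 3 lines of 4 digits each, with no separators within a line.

(row=0, col=0): c = -0.8900 + -0.1500i → escape time 5
(row=0, col=1): c = -0.3567 + -0.1500i → escape time 5
(row=0, col=2): c = 0.1767 + -0.1500i → escape time 5
(row=0, col=3): c = 0.7100 + -0.1500i → escape time 3
(row=1, col=0): c = -0.8900 + -0.7700i → escape time 4
(row=1, col=1): c = -0.3567 + -0.7700i → escape time 5
(row=1, col=2): c = 0.1767 + -0.7700i → escape time 5
(row=1, col=3): c = 0.7100 + -0.7700i → escape time 3
(row=2, col=0): c = -0.8900 + -1.3900i → escape time 2
(row=2, col=1): c = -0.3567 + -1.3900i → escape time 2
(row=2, col=2): c = 0.1767 + -1.3900i → escape time 2
(row=2, col=3): c = 0.7100 + -1.3900i → escape time 2

Answer: 5553
4553
2222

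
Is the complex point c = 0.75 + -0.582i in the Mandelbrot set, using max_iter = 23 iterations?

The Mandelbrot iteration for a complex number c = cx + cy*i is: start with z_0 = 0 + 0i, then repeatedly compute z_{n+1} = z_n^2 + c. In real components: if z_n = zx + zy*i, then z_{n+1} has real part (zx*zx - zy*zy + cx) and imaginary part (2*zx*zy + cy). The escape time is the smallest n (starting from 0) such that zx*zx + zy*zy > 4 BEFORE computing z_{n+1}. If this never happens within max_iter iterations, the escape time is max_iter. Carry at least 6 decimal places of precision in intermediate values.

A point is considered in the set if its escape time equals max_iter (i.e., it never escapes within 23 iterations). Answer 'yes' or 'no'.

Answer: no

Derivation:
z_0 = 0 + 0i, c = 0.7500 + -0.5820i
Iter 1: z = 0.7500 + -0.5820i, |z|^2 = 0.9012
Iter 2: z = 0.9738 + -1.4550i, |z|^2 = 3.0653
Iter 3: z = -0.4188 + -3.4157i, |z|^2 = 11.8423
Escaped at iteration 3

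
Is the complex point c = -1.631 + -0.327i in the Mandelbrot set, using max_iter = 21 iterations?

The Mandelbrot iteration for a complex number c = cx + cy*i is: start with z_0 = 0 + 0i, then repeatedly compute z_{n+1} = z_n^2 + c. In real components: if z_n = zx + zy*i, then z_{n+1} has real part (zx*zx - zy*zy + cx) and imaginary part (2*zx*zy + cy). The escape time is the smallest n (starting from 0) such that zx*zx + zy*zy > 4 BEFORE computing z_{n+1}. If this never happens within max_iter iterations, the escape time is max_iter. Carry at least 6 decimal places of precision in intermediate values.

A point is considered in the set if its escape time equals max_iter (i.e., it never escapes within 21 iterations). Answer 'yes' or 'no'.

Answer: no

Derivation:
z_0 = 0 + 0i, c = -1.6310 + -0.3270i
Iter 1: z = -1.6310 + -0.3270i, |z|^2 = 2.7671
Iter 2: z = 0.9222 + 0.7397i, |z|^2 = 1.3976
Iter 3: z = -1.3276 + 1.0373i, |z|^2 = 2.8385
Iter 4: z = -0.9445 + -3.0813i, |z|^2 = 10.3861
Escaped at iteration 4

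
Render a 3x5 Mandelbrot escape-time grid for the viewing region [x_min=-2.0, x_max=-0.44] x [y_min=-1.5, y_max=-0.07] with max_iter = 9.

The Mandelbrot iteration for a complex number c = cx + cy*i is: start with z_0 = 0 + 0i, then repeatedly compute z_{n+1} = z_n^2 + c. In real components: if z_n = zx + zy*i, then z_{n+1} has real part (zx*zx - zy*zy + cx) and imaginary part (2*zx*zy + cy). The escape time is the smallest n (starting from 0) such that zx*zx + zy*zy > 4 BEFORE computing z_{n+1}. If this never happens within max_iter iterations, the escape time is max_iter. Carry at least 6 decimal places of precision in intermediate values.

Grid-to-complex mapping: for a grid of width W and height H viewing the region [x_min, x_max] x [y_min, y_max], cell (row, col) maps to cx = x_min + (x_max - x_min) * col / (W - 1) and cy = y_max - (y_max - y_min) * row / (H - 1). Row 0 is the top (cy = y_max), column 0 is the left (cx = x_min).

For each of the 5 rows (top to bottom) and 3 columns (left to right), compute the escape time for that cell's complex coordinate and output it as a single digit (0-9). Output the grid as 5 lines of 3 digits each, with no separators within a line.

(row=0, col=0): c = -2.0000 + -0.0700i → escape time 1
(row=0, col=1): c = -1.2200 + -0.0700i → escape time 9
(row=0, col=2): c = -0.4400 + -0.0700i → escape time 9
(row=1, col=0): c = -2.0000 + -0.4275i → escape time 1
(row=1, col=1): c = -1.2200 + -0.4275i → escape time 6
(row=1, col=2): c = -0.4400 + -0.4275i → escape time 9
(row=2, col=0): c = -2.0000 + -0.7850i → escape time 1
(row=2, col=1): c = -1.2200 + -0.7850i → escape time 3
(row=2, col=2): c = -0.4400 + -0.7850i → escape time 6
(row=3, col=0): c = -2.0000 + -1.1425i → escape time 1
(row=3, col=1): c = -1.2200 + -1.1425i → escape time 3
(row=3, col=2): c = -0.4400 + -1.1425i → escape time 3
(row=4, col=0): c = -2.0000 + -1.5000i → escape time 1
(row=4, col=1): c = -1.2200 + -1.5000i → escape time 2
(row=4, col=2): c = -0.4400 + -1.5000i → escape time 2

Answer: 199
169
136
133
122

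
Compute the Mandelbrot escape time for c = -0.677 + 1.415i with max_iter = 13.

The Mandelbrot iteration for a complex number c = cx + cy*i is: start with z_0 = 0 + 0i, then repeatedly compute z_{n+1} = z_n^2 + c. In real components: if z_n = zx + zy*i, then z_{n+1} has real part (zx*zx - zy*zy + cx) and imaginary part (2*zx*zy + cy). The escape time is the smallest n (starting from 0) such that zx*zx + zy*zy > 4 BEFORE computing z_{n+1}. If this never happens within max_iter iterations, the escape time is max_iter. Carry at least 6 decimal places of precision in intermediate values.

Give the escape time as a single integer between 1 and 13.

z_0 = 0 + 0i, c = -0.6770 + 1.4150i
Iter 1: z = -0.6770 + 1.4150i, |z|^2 = 2.4606
Iter 2: z = -2.2209 + -0.5009i, |z|^2 = 5.1833
Escaped at iteration 2

Answer: 2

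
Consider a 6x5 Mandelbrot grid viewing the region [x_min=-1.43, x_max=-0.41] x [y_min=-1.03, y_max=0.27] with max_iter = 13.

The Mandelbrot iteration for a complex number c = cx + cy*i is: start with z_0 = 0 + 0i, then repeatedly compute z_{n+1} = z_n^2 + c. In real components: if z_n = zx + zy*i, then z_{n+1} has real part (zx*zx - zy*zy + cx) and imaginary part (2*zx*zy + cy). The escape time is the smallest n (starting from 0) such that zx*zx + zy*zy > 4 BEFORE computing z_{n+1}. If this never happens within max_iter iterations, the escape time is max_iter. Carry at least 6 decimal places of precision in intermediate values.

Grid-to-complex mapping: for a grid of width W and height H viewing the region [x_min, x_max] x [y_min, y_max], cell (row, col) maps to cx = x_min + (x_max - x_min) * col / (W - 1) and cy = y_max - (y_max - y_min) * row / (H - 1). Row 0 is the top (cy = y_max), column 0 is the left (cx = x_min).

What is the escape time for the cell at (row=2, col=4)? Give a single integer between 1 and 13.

z_0 = 0 + 0i, c = -0.6140 + -0.3800i
Iter 1: z = -0.6140 + -0.3800i, |z|^2 = 0.5214
Iter 2: z = -0.3814 + 0.0866i, |z|^2 = 0.1530
Iter 3: z = -0.4760 + -0.4461i, |z|^2 = 0.4256
Iter 4: z = -0.5864 + 0.0447i, |z|^2 = 0.3458
Iter 5: z = -0.2722 + -0.4324i, |z|^2 = 0.2611
Iter 6: z = -0.7269 + -0.1446i, |z|^2 = 0.5493
Iter 7: z = -0.1065 + -0.1697i, |z|^2 = 0.0401
Iter 8: z = -0.6315 + -0.3439i, |z|^2 = 0.5170
Iter 9: z = -0.3335 + 0.0543i, |z|^2 = 0.1142
Iter 10: z = -0.5057 + -0.4162i, |z|^2 = 0.4290
Iter 11: z = -0.5314 + 0.0410i, |z|^2 = 0.2841
Iter 12: z = -0.3332 + -0.4235i, |z|^2 = 0.2904

Answer: 13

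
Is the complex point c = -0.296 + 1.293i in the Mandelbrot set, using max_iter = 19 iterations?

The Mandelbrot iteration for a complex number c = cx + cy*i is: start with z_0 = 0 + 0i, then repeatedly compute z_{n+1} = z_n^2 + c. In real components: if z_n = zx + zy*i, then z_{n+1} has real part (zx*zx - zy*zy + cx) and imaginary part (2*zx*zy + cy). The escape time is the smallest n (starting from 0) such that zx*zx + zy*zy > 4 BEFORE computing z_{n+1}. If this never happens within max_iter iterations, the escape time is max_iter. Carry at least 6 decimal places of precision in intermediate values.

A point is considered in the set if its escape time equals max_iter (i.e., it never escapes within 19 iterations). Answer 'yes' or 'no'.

Answer: no

Derivation:
z_0 = 0 + 0i, c = -0.2960 + 1.2930i
Iter 1: z = -0.2960 + 1.2930i, |z|^2 = 1.7595
Iter 2: z = -1.8802 + 0.5275i, |z|^2 = 3.8136
Iter 3: z = 2.9610 + -0.6908i, |z|^2 = 9.2446
Escaped at iteration 3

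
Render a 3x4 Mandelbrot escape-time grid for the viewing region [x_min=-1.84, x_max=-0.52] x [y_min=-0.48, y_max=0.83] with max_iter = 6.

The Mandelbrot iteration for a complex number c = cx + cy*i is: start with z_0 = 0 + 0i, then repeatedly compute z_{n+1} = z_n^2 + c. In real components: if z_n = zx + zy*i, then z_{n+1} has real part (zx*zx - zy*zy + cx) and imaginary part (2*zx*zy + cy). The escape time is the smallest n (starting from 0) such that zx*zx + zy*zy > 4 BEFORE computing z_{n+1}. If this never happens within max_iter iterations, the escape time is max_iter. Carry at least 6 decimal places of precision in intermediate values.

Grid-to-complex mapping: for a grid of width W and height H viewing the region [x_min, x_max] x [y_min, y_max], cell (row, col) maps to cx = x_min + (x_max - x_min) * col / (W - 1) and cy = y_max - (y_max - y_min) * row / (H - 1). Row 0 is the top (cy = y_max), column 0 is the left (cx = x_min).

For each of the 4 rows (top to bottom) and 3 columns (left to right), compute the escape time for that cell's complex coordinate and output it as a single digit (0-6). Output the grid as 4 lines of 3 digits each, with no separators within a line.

Answer: 135
366
666
356

Derivation:
(row=0, col=0): c = -1.8400 + 0.8300i → escape time 1
(row=0, col=1): c = -1.1800 + 0.8300i → escape time 3
(row=0, col=2): c = -0.5200 + 0.8300i → escape time 5
(row=1, col=0): c = -1.8400 + 0.3933i → escape time 3
(row=1, col=1): c = -1.1800 + 0.3933i → escape time 6
(row=1, col=2): c = -0.5200 + 0.3933i → escape time 6
(row=2, col=0): c = -1.8400 + -0.0433i → escape time 6
(row=2, col=1): c = -1.1800 + -0.0433i → escape time 6
(row=2, col=2): c = -0.5200 + -0.0433i → escape time 6
(row=3, col=0): c = -1.8400 + -0.4800i → escape time 3
(row=3, col=1): c = -1.1800 + -0.4800i → escape time 5
(row=3, col=2): c = -0.5200 + -0.4800i → escape time 6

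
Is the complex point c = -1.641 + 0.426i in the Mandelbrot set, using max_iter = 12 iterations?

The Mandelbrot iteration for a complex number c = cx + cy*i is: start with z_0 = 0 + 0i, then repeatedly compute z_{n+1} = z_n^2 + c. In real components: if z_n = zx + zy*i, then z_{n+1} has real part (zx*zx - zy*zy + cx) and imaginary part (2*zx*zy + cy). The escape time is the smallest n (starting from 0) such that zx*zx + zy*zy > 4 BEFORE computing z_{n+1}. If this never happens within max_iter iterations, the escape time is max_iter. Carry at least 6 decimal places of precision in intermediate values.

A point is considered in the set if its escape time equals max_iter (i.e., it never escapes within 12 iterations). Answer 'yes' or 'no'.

z_0 = 0 + 0i, c = -1.6410 + 0.4260i
Iter 1: z = -1.6410 + 0.4260i, |z|^2 = 2.8744
Iter 2: z = 0.8704 + -0.9721i, |z|^2 = 1.7026
Iter 3: z = -1.8284 + -1.2663i, |z|^2 = 4.9467
Escaped at iteration 3

Answer: no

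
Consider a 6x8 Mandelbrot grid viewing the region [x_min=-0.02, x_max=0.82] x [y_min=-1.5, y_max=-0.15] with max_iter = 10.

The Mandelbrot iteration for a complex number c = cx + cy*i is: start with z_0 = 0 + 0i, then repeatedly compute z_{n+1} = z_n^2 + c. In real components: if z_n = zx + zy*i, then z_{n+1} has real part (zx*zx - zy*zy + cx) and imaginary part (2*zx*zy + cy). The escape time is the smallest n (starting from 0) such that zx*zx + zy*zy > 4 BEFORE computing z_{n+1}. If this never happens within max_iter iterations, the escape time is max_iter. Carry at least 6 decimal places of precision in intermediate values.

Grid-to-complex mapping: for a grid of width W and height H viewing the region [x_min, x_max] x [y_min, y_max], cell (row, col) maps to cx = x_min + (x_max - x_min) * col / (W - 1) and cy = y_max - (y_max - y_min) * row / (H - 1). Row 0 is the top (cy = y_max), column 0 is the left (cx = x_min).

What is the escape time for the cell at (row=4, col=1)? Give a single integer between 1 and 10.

z_0 = 0 + 0i, c = 0.1480 + -0.9214i
Iter 1: z = 0.1480 + -0.9214i, |z|^2 = 0.8709
Iter 2: z = -0.6791 + -1.1942i, |z|^2 = 1.8873
Iter 3: z = -0.8168 + 0.7006i, |z|^2 = 1.1580
Iter 4: z = 0.3244 + -2.0659i, |z|^2 = 4.3732
Escaped at iteration 4

Answer: 4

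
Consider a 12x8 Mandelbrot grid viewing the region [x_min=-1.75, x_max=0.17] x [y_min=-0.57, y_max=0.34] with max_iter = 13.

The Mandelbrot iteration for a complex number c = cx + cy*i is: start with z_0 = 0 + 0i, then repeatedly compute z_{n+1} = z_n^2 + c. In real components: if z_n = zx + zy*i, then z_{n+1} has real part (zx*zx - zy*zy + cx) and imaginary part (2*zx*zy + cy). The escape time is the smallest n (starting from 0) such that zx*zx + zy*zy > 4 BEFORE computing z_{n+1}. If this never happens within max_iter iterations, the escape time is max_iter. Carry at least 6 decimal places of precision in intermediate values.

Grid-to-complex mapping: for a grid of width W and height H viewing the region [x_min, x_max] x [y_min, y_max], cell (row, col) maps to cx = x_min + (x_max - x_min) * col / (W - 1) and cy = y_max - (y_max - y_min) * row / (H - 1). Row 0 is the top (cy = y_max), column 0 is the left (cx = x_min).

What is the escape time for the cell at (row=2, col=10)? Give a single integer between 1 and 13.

z_0 = 0 + 0i, c = -0.0045 + 0.0800i
Iter 1: z = -0.0045 + 0.0800i, |z|^2 = 0.0064
Iter 2: z = -0.0109 + 0.0793i, |z|^2 = 0.0064
Iter 3: z = -0.0107 + 0.0783i, |z|^2 = 0.0062
Iter 4: z = -0.0106 + 0.0783i, |z|^2 = 0.0062
Iter 5: z = -0.0106 + 0.0783i, |z|^2 = 0.0062
Iter 6: z = -0.0106 + 0.0783i, |z|^2 = 0.0062
Iter 7: z = -0.0106 + 0.0783i, |z|^2 = 0.0062
Iter 8: z = -0.0106 + 0.0783i, |z|^2 = 0.0062
Iter 9: z = -0.0106 + 0.0783i, |z|^2 = 0.0062
Iter 10: z = -0.0106 + 0.0783i, |z|^2 = 0.0062
Iter 11: z = -0.0106 + 0.0783i, |z|^2 = 0.0062
Iter 12: z = -0.0106 + 0.0783i, |z|^2 = 0.0062

Answer: 13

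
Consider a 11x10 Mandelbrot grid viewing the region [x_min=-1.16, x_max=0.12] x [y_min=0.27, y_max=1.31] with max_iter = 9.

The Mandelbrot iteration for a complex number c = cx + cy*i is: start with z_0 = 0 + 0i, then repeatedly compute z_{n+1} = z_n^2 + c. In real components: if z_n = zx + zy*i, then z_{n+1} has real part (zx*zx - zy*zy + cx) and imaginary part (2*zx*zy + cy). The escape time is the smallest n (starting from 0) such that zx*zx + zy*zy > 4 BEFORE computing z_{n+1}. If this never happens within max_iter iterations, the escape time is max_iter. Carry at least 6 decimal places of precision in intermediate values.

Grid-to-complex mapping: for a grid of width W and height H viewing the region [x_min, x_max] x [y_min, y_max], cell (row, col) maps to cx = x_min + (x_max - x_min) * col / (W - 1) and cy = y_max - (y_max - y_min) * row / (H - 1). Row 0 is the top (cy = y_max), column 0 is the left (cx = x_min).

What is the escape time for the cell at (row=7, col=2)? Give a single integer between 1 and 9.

Answer: 5

Derivation:
z_0 = 0 + 0i, c = -0.9040 + 0.5011i
Iter 1: z = -0.9040 + 0.5011i, |z|^2 = 1.0683
Iter 2: z = -0.3379 + -0.4049i, |z|^2 = 0.2781
Iter 3: z = -0.9538 + 0.7747i, |z|^2 = 1.5099
Iter 4: z = -0.5945 + -0.9767i, |z|^2 = 1.3075
Iter 5: z = -1.5045 + 1.6625i, |z|^2 = 5.0276
Escaped at iteration 5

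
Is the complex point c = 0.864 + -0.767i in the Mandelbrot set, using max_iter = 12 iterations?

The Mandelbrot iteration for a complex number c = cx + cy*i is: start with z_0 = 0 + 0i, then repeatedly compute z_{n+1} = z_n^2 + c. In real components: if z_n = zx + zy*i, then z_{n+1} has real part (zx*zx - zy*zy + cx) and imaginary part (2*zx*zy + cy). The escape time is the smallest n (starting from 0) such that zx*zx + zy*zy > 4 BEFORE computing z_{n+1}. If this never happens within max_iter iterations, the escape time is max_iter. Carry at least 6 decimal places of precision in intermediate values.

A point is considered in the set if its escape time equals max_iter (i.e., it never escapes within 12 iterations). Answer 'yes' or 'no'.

Answer: no

Derivation:
z_0 = 0 + 0i, c = 0.8640 + -0.7670i
Iter 1: z = 0.8640 + -0.7670i, |z|^2 = 1.3348
Iter 2: z = 1.0222 + -2.0924i, |z|^2 = 5.4229
Escaped at iteration 2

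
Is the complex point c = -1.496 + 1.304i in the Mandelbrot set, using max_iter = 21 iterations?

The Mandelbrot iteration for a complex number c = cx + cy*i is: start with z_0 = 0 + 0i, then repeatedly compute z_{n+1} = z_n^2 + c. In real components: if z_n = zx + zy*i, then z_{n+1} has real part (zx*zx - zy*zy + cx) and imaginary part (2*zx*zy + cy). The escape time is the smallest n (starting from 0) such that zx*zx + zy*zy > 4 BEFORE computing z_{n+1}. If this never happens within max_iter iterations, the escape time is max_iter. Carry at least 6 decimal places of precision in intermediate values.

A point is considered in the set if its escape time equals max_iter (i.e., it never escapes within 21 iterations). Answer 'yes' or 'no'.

z_0 = 0 + 0i, c = -1.4960 + 1.3040i
Iter 1: z = -1.4960 + 1.3040i, |z|^2 = 3.9384
Iter 2: z = -0.9584 + -2.5976i, |z|^2 = 7.6659
Escaped at iteration 2

Answer: no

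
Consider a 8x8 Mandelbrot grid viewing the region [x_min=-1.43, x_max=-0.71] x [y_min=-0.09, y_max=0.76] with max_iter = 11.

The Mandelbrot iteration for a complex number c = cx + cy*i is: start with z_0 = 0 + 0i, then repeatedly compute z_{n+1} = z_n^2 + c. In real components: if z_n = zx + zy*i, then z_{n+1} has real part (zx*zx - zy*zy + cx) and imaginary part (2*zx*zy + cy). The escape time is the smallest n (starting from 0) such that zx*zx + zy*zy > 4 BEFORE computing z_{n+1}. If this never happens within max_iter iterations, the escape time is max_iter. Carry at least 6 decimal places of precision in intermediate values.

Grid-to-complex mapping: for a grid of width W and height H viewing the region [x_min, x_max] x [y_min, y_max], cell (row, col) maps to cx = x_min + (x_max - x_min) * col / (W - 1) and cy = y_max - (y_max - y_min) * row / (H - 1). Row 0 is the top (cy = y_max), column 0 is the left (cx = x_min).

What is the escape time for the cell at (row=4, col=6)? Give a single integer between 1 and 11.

z_0 = 0 + 0i, c = -0.8129 + 0.2743i
Iter 1: z = -0.8129 + 0.2743i, |z|^2 = 0.7360
Iter 2: z = -0.2274 + -0.1716i, |z|^2 = 0.0811
Iter 3: z = -0.7906 + 0.3523i, |z|^2 = 0.7492
Iter 4: z = -0.3119 + -0.2828i, |z|^2 = 0.1773
Iter 5: z = -0.7956 + 0.4507i, |z|^2 = 0.8361
Iter 6: z = -0.3831 + -0.4429i, |z|^2 = 0.3429
Iter 7: z = -0.8622 + 0.6136i, |z|^2 = 1.1199
Iter 8: z = -0.4459 + -0.7838i, |z|^2 = 0.8132
Iter 9: z = -1.2284 + 0.9733i, |z|^2 = 2.4563
Iter 10: z = -0.2512 + -2.1169i, |z|^2 = 4.5446
Escaped at iteration 10

Answer: 10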